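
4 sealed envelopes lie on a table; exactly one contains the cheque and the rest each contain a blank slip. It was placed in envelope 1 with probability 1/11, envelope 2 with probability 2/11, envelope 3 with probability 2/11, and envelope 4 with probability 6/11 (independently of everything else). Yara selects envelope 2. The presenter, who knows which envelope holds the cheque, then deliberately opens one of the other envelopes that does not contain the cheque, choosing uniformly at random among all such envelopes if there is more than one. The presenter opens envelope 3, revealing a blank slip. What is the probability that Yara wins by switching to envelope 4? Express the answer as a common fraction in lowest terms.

Apply Bayes' rule, conditioning on where the cheque actually is.
If it is in envelope 1 (prior 1/11): the presenter has 2 equally likely choices, so probability 1/2; weight (1/11)·(1/2) = 1/22.
If it is in envelope 2 (prior 2/11): the presenter has 3 equally likely choices, so probability 1/3; weight (2/11)·(1/3) = 2/33.
If it is in envelope 3 (prior 2/11): the presenter opened envelope 3, so this case is ruled out; weight (2/11)·0 = 0.
If it is in envelope 4 (prior 6/11): the presenter has 2 equally likely choices, so probability 1/2; weight (6/11)·(1/2) = 3/11.
The weights sum to 25/66.
So P(the cheque in envelope 4 | the presenter opened envelope 3) = (3/11) / (25/66) = 18/25.

18/25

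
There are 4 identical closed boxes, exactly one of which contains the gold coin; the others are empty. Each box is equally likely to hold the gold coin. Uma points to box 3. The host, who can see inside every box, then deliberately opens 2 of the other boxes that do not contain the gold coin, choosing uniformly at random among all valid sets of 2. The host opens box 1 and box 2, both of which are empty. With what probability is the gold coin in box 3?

Apply Bayes' rule, conditioning on where the gold coin actually is.
If it is in either of boxes 1 and 2 (prior 1/4 each): that box was opened and seen not to hold the prize — ruled out; weight (1/4)·0 = 0 each.
If it is in box 3 (prior 1/4): the host has 3 equally likely choices, so probability 1/3; weight (1/4)·(1/3) = 1/12.
If it is in box 4 (prior 1/4): the host has no choice, probability 1; weight (1/4)·1 = 1/4.
The weights sum to 1/3.
So P(the gold coin in box 3 | the host opened box 1 and box 2) = (1/12) / (1/3) = 1/4.

1/4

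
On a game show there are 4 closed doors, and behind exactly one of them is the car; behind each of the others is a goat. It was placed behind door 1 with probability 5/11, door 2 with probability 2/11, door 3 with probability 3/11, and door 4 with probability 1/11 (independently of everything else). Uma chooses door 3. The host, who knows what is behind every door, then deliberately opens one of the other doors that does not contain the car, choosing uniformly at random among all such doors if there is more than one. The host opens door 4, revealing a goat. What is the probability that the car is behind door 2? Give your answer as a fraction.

2/9

Apply Bayes' rule, conditioning on where the car actually is.
If it is behind door 1 (prior 5/11): the host has 2 equally likely choices, so probability 1/2; weight (5/11)·(1/2) = 5/22.
If it is behind door 2 (prior 2/11): the host has 2 equally likely choices, so probability 1/2; weight (2/11)·(1/2) = 1/11.
If it is behind door 3 (prior 3/11): the host has 3 equally likely choices, so probability 1/3; weight (3/11)·(1/3) = 1/11.
If it is behind door 4 (prior 1/11): the host opened door 4, so this case is ruled out; weight (1/11)·0 = 0.
The weights sum to 9/22.
So P(the car behind door 2 | the host opened door 4) = (1/11) / (9/22) = 2/9.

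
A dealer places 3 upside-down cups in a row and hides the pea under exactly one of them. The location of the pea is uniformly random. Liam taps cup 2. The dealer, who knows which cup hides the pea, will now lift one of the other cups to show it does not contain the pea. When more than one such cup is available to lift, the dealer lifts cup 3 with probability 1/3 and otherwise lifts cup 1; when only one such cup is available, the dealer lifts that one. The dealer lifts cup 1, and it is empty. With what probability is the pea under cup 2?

Apply Bayes' rule, conditioning on where the pea actually is.
If it is under cup 1 (prior 1/3): the dealer opened cup 1, so this case is ruled out; weight (1/3)·0 = 0.
If it is under cup 2 (prior 1/3): cup 3 is available but not opened, probability 2/3; weight (1/3)·(2/3) = 2/9.
If it is under cup 3 (prior 1/3): only cup 1 is available, probability 1; weight (1/3)·1 = 1/3.
The weights sum to 5/9.
So P(the pea under cup 2 | the dealer opened cup 1) = (2/9) / (5/9) = 2/5.

2/5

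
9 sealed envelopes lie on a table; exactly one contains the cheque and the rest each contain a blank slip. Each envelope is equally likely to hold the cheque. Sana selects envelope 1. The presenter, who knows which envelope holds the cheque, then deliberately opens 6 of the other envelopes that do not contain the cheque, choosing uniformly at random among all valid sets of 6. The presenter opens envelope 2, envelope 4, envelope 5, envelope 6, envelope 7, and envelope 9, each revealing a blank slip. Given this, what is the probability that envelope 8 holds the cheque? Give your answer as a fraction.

4/9

Consider each possible location of the cheque in turn.
If it is in envelope 1 (prior 1/9): the presenter has 28 equally likely choices, so probability 1/28; weight (1/9)·(1/28) = 1/252.
If it is in any of envelopes 2, 4, 5, 6, 7, and 9 (prior 1/9 each): that envelope was opened and seen not to hold the prize — ruled out; weight (1/9)·0 = 0 each.
If it is in either of envelopes 3 and 8 (prior 1/9 each): the presenter has 7 equally likely choices, so probability 1/7; weight (1/9)·(1/7) = 1/63 each.
The weights sum to 1/28.
So P(the cheque in envelope 8 | the presenter opened envelope 2, envelope 4, envelope 5, envelope 6, envelope 7, and envelope 9) = (1/63) / (1/28) = 4/9.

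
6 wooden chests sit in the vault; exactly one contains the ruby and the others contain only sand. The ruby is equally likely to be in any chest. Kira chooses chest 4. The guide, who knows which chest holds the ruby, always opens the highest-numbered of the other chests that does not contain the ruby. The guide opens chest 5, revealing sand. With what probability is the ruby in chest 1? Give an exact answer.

0

Consider each possible location of the ruby in turn.
If it is in any of chests 1, 2, 3, and 4 (prior 1/6 each): the guide would have opened chest 6 instead, probability 0; weight (1/6)·0 = 0 each.
If it is in chest 5 (prior 1/6): the guide opened chest 5, so this case is ruled out; weight (1/6)·0 = 0.
If it is in chest 6 (prior 1/6): chest 5 is the highest-numbered option available, probability 1; weight (1/6)·1 = 1/6.
The weights sum to 1/6.
So P(the ruby in chest 1 | the guide opened chest 5) = 0 / (1/6) = 0.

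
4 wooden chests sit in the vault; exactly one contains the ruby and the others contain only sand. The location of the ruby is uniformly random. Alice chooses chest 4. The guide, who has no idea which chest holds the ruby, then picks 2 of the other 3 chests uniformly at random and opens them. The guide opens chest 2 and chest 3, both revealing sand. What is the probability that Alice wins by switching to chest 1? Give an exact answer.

1/2

Because the guide chose which chests to open without knowing where the ruby is, the choice is independent of the prize location. Learning that none of the 2 opened chests holds the ruby simply rules out those 2 locations and leaves the remaining 2 chests still equally likely by symmetry.
So P(the ruby in chest 1) = 1/2.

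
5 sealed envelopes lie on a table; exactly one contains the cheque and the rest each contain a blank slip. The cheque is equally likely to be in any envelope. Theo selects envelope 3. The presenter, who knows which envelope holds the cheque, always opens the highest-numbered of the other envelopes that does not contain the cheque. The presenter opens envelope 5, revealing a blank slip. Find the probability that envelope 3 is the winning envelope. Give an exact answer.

Apply Bayes' rule, conditioning on where the cheque actually is.
If it is in any of envelopes 1, 2, 3, and 4 (prior 1/5 each): envelope 5 is the highest-numbered option available, probability 1; weight (1/5)·1 = 1/5 each.
If it is in envelope 5 (prior 1/5): the presenter opened envelope 5, so this case is ruled out; weight (1/5)·0 = 0.
The weights sum to 4/5.
So P(the cheque in envelope 3 | the presenter opened envelope 5) = (1/5) / (4/5) = 1/4.

1/4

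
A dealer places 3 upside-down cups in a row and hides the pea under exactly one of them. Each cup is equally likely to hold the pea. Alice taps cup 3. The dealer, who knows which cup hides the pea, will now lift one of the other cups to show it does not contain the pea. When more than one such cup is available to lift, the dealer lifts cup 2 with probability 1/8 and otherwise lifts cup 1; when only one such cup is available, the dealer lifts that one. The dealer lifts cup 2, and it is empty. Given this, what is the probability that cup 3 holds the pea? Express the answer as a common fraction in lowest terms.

Consider each possible location of the pea in turn.
If it is under cup 1 (prior 1/3): only cup 2 is available, probability 1; weight (1/3)·1 = 1/3.
If it is under cup 2 (prior 1/3): the dealer opened cup 2, so this case is ruled out; weight (1/3)·0 = 0.
If it is under cup 3 (prior 1/3): cup 2 is available, opened with probability 1/8; weight (1/3)·(1/8) = 1/24.
The weights sum to 3/8.
So P(the pea under cup 3 | the dealer opened cup 2) = (1/24) / (3/8) = 1/9.

1/9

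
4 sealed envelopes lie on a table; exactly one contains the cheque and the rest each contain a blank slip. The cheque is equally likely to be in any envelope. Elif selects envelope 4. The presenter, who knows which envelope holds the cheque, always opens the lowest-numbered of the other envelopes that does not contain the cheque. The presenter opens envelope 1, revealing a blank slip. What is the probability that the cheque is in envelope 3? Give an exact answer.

1/3

Condition on the true location of the cheque.
If it is in envelope 1 (prior 1/4): the presenter opened envelope 1, so this case is ruled out; weight (1/4)·0 = 0.
If it is in any of envelopes 2, 3, and 4 (prior 1/4 each): envelope 1 is the lowest-numbered option available, probability 1; weight (1/4)·1 = 1/4 each.
The weights sum to 3/4.
So P(the cheque in envelope 3 | the presenter opened envelope 1) = (1/4) / (3/4) = 1/3.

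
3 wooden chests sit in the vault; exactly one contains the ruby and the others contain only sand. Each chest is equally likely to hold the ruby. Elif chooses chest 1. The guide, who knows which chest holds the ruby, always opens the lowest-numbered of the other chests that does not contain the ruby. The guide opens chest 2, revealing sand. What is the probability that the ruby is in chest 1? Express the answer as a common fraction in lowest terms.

1/2

Apply Bayes' rule, conditioning on where the ruby actually is.
If it is in either of chests 1 and 3 (prior 1/3 each): chest 2 is the lowest-numbered option available, probability 1; weight (1/3)·1 = 1/3 each.
If it is in chest 2 (prior 1/3): the guide opened chest 2, so this case is ruled out; weight (1/3)·0 = 0.
The weights sum to 2/3.
So P(the ruby in chest 1 | the guide opened chest 2) = (1/3) / (2/3) = 1/2.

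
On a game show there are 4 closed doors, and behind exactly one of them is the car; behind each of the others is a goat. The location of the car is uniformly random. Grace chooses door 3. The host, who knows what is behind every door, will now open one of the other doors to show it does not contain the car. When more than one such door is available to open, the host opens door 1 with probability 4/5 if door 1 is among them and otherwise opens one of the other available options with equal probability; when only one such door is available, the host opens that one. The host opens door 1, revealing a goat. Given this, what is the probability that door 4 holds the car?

1/3

Apply Bayes' rule, conditioning on where the car actually is.
If it is behind door 1 (prior 1/4): the host opened door 1, so this case is ruled out; weight (1/4)·0 = 0.
If it is behind any of doors 2, 3, and 4 (prior 1/4 each): door 1 is available, opened with probability 4/5; weight (1/4)·(4/5) = 1/5 each.
The weights sum to 3/5.
So P(the car behind door 4 | the host opened door 1) = (1/5) / (3/5) = 1/3.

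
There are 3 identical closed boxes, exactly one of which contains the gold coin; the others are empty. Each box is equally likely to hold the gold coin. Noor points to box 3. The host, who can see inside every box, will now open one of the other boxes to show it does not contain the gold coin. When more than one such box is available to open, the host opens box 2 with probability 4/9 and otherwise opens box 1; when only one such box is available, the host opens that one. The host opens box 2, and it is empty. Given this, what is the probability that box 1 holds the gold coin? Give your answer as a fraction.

9/13

Condition on the true location of the gold coin.
If it is in box 1 (prior 1/3): only box 2 is available, probability 1; weight (1/3)·1 = 1/3.
If it is in box 2 (prior 1/3): the host opened box 2, so this case is ruled out; weight (1/3)·0 = 0.
If it is in box 3 (prior 1/3): box 2 is available, opened with probability 4/9; weight (1/3)·(4/9) = 4/27.
The weights sum to 13/27.
So P(the gold coin in box 1 | the host opened box 2) = (1/3) / (13/27) = 9/13.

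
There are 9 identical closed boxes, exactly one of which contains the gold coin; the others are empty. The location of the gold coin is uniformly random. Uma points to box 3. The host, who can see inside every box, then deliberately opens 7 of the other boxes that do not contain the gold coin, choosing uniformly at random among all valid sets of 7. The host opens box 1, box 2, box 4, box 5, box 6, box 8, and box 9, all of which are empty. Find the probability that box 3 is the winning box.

1/9

Condition on the true location of the gold coin.
If it is in any of boxes 1, 2, 4, 5, 6, 8, and 9 (prior 1/9 each): that box was opened and seen not to hold the prize — ruled out; weight (1/9)·0 = 0 each.
If it is in box 3 (prior 1/9): the host has 8 equally likely choices, so probability 1/8; weight (1/9)·(1/8) = 1/72.
If it is in box 7 (prior 1/9): the host has no choice, probability 1; weight (1/9)·1 = 1/9.
The weights sum to 1/8.
So P(the gold coin in box 3 | the host opened box 1, box 2, box 4, box 5, box 6, box 8, and box 9) = (1/72) / (1/8) = 1/9.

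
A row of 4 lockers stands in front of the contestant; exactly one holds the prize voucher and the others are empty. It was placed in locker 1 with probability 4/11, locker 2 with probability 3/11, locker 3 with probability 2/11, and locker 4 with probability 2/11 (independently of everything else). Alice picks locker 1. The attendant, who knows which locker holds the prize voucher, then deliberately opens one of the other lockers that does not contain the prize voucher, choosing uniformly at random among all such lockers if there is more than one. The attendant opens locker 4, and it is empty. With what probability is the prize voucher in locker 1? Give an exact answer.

8/23

Apply Bayes' rule, conditioning on where the prize voucher actually is.
If it is in locker 1 (prior 4/11): the attendant has 3 equally likely choices, so probability 1/3; weight (4/11)·(1/3) = 4/33.
If it is in locker 2 (prior 3/11): the attendant has 2 equally likely choices, so probability 1/2; weight (3/11)·(1/2) = 3/22.
If it is in locker 3 (prior 2/11): the attendant has 2 equally likely choices, so probability 1/2; weight (2/11)·(1/2) = 1/11.
If it is in locker 4 (prior 2/11): the attendant opened locker 4, so this case is ruled out; weight (2/11)·0 = 0.
The weights sum to 23/66.
So P(the prize voucher in locker 1 | the attendant opened locker 4) = (4/33) / (23/66) = 8/23.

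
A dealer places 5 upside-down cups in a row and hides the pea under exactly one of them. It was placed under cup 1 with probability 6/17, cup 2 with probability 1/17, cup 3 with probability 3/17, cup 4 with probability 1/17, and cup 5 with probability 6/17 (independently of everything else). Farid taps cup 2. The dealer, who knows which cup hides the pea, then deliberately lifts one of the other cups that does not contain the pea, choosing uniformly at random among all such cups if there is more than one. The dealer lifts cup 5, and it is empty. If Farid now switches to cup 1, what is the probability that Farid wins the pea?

Condition on the true location of the pea.
If it is under cup 1 (prior 6/17): the dealer has 3 equally likely choices, so probability 1/3; weight (6/17)·(1/3) = 2/17.
If it is under cup 2 (prior 1/17): the dealer has 4 equally likely choices, so probability 1/4; weight (1/17)·(1/4) = 1/68.
If it is under cup 3 (prior 3/17): the dealer has 3 equally likely choices, so probability 1/3; weight (3/17)·(1/3) = 1/17.
If it is under cup 4 (prior 1/17): the dealer has 3 equally likely choices, so probability 1/3; weight (1/17)·(1/3) = 1/51.
If it is under cup 5 (prior 6/17): the dealer opened cup 5, so this case is ruled out; weight (6/17)·0 = 0.
The weights sum to 43/204.
So P(the pea under cup 1 | the dealer opened cup 5) = (2/17) / (43/204) = 24/43.

24/43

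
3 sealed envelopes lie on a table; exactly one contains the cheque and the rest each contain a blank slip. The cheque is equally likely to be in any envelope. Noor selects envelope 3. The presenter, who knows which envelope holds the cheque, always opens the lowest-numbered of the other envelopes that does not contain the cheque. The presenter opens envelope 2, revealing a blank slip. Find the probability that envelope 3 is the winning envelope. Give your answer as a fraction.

Condition on the true location of the cheque.
If it is in envelope 1 (prior 1/3): envelope 2 is the lowest-numbered option available, probability 1; weight (1/3)·1 = 1/3.
If it is in envelope 2 (prior 1/3): the presenter opened envelope 2, so this case is ruled out; weight (1/3)·0 = 0.
If it is in envelope 3 (prior 1/3): the presenter would have opened envelope 1 instead, probability 0; weight (1/3)·0 = 0.
The weights sum to 1/3.
So P(the cheque in envelope 3 | the presenter opened envelope 2) = 0 / (1/3) = 0.

0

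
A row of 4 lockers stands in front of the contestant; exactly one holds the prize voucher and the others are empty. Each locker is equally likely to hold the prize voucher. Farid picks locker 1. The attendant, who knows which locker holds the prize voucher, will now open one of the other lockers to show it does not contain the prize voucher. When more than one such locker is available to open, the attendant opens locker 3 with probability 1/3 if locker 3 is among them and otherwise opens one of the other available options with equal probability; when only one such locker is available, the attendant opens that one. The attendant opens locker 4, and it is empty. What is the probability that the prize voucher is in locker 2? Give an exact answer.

Apply Bayes' rule, conditioning on where the prize voucher actually is.
If it is in locker 1 (prior 1/4): locker 3 is available but not opened; locker 4 gets probability (1 − 1/3)/2 = 1/3; weight (1/4)·(1/3) = 1/12.
If it is in locker 2 (prior 1/4): locker 3 is available but not opened, probability 2/3; weight (1/4)·(2/3) = 1/6.
If it is in locker 3 (prior 1/4): locker 3 holds the prize so is unavailable; the attendant chooses uniformly among the 2 others, probability 1/2; weight (1/4)·(1/2) = 1/8.
If it is in locker 4 (prior 1/4): the attendant opened locker 4, so this case is ruled out; weight (1/4)·0 = 0.
The weights sum to 3/8.
So P(the prize voucher in locker 2 | the attendant opened locker 4) = (1/6) / (3/8) = 4/9.

4/9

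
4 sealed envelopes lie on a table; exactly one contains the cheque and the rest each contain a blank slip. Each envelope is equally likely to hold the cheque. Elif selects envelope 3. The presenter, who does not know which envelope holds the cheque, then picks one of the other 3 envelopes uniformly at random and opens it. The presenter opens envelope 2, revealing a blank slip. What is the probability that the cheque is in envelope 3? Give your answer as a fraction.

1/3

Apply Bayes' rule, conditioning on where the cheque actually is.
If it is in any of envelopes 1, 3, and 4 (prior 1/4 each): the presenter picks envelope 2 with probability 1/3 regardless, and it is not the prize; weight (1/4)·(1/3) = 1/12 each.
If it is in envelope 2 (prior 1/4): the presenter opened envelope 2, so this case is ruled out; weight (1/4)·0 = 0.
The weights sum to 1/4.
So P(the cheque in envelope 3 | the presenter opened envelope 2) = (1/12) / (1/4) = 1/3.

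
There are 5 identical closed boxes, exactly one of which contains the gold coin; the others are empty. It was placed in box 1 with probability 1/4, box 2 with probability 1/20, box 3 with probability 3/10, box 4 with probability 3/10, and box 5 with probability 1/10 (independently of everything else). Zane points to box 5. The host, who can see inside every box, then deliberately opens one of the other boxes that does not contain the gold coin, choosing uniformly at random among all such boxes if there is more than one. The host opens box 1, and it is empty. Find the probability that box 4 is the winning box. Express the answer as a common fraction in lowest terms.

12/29

Consider each possible location of the gold coin in turn.
If it is in box 1 (prior 1/4): the host opened box 1, so this case is ruled out; weight (1/4)·0 = 0.
If it is in box 2 (prior 1/20): the host has 3 equally likely choices, so probability 1/3; weight (1/20)·(1/3) = 1/60.
If it is in either of boxes 3 and 4 (prior 3/10 each): the host has 3 equally likely choices, so probability 1/3; weight (3/10)·(1/3) = 1/10 each.
If it is in box 5 (prior 1/10): the host has 4 equally likely choices, so probability 1/4; weight (1/10)·(1/4) = 1/40.
The weights sum to 29/120.
So P(the gold coin in box 4 | the host opened box 1) = (1/10) / (29/120) = 12/29.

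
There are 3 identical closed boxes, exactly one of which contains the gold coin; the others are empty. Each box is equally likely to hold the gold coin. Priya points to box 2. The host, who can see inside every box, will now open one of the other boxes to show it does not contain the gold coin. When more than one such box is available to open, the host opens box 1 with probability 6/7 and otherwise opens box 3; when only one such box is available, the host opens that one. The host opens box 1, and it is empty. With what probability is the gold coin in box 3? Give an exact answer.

7/13

Consider each possible location of the gold coin in turn.
If it is in box 1 (prior 1/3): the host opened box 1, so this case is ruled out; weight (1/3)·0 = 0.
If it is in box 2 (prior 1/3): box 1 is available, opened with probability 6/7; weight (1/3)·(6/7) = 2/7.
If it is in box 3 (prior 1/3): only box 1 is available, probability 1; weight (1/3)·1 = 1/3.
The weights sum to 13/21.
So P(the gold coin in box 3 | the host opened box 1) = (1/3) / (13/21) = 7/13.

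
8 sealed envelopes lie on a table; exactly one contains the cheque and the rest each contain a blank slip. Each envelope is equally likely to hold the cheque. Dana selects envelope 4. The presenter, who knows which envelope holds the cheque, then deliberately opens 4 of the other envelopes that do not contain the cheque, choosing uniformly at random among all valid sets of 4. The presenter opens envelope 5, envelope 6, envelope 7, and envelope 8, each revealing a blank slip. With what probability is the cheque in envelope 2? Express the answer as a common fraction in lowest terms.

7/24

Consider each possible location of the cheque in turn.
If it is in any of envelopes 1, 2, and 3 (prior 1/8 each): the presenter has 15 equally likely choices, so probability 1/15; weight (1/8)·(1/15) = 1/120 each.
If it is in envelope 4 (prior 1/8): the presenter has 35 equally likely choices, so probability 1/35; weight (1/8)·(1/35) = 1/280.
If it is in any of envelopes 5, 6, 7, and 8 (prior 1/8 each): that envelope was opened and seen not to hold the prize — ruled out; weight (1/8)·0 = 0 each.
The weights sum to 1/35.
So P(the cheque in envelope 2 | the presenter opened envelope 5, envelope 6, envelope 7, and envelope 8) = (1/120) / (1/35) = 7/24.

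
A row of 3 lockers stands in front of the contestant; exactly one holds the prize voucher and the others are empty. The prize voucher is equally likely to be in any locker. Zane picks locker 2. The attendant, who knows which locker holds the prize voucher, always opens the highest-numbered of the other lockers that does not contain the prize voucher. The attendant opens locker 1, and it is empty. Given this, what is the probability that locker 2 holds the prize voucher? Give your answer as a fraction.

0

Apply Bayes' rule, conditioning on where the prize voucher actually is.
If it is in locker 1 (prior 1/3): the attendant opened locker 1, so this case is ruled out; weight (1/3)·0 = 0.
If it is in locker 2 (prior 1/3): the attendant would have opened locker 3 instead, probability 0; weight (1/3)·0 = 0.
If it is in locker 3 (prior 1/3): locker 1 is the highest-numbered option available, probability 1; weight (1/3)·1 = 1/3.
The weights sum to 1/3.
So P(the prize voucher in locker 2 | the attendant opened locker 1) = 0 / (1/3) = 0.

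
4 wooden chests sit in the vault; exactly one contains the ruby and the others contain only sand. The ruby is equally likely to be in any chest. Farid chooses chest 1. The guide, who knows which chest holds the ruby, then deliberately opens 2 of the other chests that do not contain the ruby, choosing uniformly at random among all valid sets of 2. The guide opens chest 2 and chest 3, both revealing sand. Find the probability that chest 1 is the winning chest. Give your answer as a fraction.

1/4

Condition on the true location of the ruby.
If it is in chest 1 (prior 1/4): the guide has 3 equally likely choices, so probability 1/3; weight (1/4)·(1/3) = 1/12.
If it is in either of chests 2 and 3 (prior 1/4 each): that chest was opened and seen not to hold the prize — ruled out; weight (1/4)·0 = 0 each.
If it is in chest 4 (prior 1/4): the guide has no choice, probability 1; weight (1/4)·1 = 1/4.
The weights sum to 1/3.
So P(the ruby in chest 1 | the guide opened chest 2 and chest 3) = (1/12) / (1/3) = 1/4.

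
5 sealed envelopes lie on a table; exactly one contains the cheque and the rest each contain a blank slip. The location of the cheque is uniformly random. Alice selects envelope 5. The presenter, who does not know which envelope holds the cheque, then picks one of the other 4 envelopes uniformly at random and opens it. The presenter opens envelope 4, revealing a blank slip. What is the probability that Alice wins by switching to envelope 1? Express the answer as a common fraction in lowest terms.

Apply Bayes' rule, conditioning on where the cheque actually is.
If it is in any of envelopes 1, 2, 3, and 5 (prior 1/5 each): the presenter picks envelope 4 with probability 1/4 regardless, and it is not the prize; weight (1/5)·(1/4) = 1/20 each.
If it is in envelope 4 (prior 1/5): the presenter opened envelope 4, so this case is ruled out; weight (1/5)·0 = 0.
The weights sum to 1/5.
So P(the cheque in envelope 1 | the presenter opened envelope 4) = (1/20) / (1/5) = 1/4.

1/4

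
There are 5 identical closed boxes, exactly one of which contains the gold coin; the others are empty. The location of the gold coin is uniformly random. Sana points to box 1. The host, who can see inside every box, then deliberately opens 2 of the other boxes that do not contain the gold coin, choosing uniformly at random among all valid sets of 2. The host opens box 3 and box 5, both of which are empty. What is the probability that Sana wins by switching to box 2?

Consider each possible location of the gold coin in turn.
If it is in box 1 (prior 1/5): the host has 6 equally likely choices, so probability 1/6; weight (1/5)·(1/6) = 1/30.
If it is in either of boxes 2 and 4 (prior 1/5 each): the host has 3 equally likely choices, so probability 1/3; weight (1/5)·(1/3) = 1/15 each.
If it is in either of boxes 3 and 5 (prior 1/5 each): that box was opened and seen not to hold the prize — ruled out; weight (1/5)·0 = 0 each.
The weights sum to 1/6.
So P(the gold coin in box 2 | the host opened box 3 and box 5) = (1/15) / (1/6) = 2/5.

2/5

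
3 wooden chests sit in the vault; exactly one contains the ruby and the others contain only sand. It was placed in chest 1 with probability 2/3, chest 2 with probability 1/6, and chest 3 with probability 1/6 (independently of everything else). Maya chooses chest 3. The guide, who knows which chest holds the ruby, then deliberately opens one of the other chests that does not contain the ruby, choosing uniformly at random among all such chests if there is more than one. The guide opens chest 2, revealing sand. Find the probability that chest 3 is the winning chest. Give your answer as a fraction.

Condition on the true location of the ruby.
If it is in chest 1 (prior 2/3): the guide has no choice, probability 1; weight (2/3)·1 = 2/3.
If it is in chest 2 (prior 1/6): the guide opened chest 2, so this case is ruled out; weight (1/6)·0 = 0.
If it is in chest 3 (prior 1/6): the guide has 2 equally likely choices, so probability 1/2; weight (1/6)·(1/2) = 1/12.
The weights sum to 3/4.
So P(the ruby in chest 3 | the guide opened chest 2) = (1/12) / (3/4) = 1/9.

1/9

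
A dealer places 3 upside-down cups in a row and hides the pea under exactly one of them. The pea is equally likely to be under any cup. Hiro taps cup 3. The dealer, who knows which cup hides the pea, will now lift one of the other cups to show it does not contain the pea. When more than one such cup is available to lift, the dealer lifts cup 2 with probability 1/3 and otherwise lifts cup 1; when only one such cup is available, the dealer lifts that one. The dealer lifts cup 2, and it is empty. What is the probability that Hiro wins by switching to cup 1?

Consider each possible location of the pea in turn.
If it is under cup 1 (prior 1/3): only cup 2 is available, probability 1; weight (1/3)·1 = 1/3.
If it is under cup 2 (prior 1/3): the dealer opened cup 2, so this case is ruled out; weight (1/3)·0 = 0.
If it is under cup 3 (prior 1/3): cup 2 is available, opened with probability 1/3; weight (1/3)·(1/3) = 1/9.
The weights sum to 4/9.
So P(the pea under cup 1 | the dealer opened cup 2) = (1/3) / (4/9) = 3/4.

3/4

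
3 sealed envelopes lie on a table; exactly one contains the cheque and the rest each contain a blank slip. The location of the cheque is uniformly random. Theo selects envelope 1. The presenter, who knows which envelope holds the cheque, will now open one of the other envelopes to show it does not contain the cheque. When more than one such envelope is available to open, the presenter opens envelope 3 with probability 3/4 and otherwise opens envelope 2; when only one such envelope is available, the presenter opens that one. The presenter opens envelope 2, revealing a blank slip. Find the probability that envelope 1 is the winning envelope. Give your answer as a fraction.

Consider each possible location of the cheque in turn.
If it is in envelope 1 (prior 1/3): envelope 3 is available but not opened, probability 1/4; weight (1/3)·(1/4) = 1/12.
If it is in envelope 2 (prior 1/3): the presenter opened envelope 2, so this case is ruled out; weight (1/3)·0 = 0.
If it is in envelope 3 (prior 1/3): only envelope 2 is available, probability 1; weight (1/3)·1 = 1/3.
The weights sum to 5/12.
So P(the cheque in envelope 1 | the presenter opened envelope 2) = (1/12) / (5/12) = 1/5.

1/5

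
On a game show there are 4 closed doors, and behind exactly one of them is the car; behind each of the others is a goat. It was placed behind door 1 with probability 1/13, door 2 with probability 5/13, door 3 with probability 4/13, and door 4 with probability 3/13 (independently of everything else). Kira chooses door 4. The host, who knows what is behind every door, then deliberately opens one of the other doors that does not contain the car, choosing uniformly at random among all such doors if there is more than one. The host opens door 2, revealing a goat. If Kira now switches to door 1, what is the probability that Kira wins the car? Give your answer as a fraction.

Condition on the true location of the car.
If it is behind door 1 (prior 1/13): the host has 2 equally likely choices, so probability 1/2; weight (1/13)·(1/2) = 1/26.
If it is behind door 2 (prior 5/13): the host opened door 2, so this case is ruled out; weight (5/13)·0 = 0.
If it is behind door 3 (prior 4/13): the host has 2 equally likely choices, so probability 1/2; weight (4/13)·(1/2) = 2/13.
If it is behind door 4 (prior 3/13): the host has 3 equally likely choices, so probability 1/3; weight (3/13)·(1/3) = 1/13.
The weights sum to 7/26.
So P(the car behind door 1 | the host opened door 2) = (1/26) / (7/26) = 1/7.

1/7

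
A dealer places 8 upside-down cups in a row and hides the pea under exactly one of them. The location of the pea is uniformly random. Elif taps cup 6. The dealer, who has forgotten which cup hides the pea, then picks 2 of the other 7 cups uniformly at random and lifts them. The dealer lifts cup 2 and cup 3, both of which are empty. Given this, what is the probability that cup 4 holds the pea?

Condition on the true location of the pea.
If it is under any of cups 1, 4, 5, 6, 7, and 8 (prior 1/8 each): the dealer picks exactly this set with probability 1/21 regardless, and none is the prize; weight (1/8)·(1/21) = 1/168 each.
If it is under either of cups 2 and 3 (prior 1/8 each): that cup was opened and seen not to hold the prize — ruled out; weight (1/8)·0 = 0 each.
The weights sum to 1/28.
So P(the pea under cup 4 | the dealer opened cup 2 and cup 3) = (1/168) / (1/28) = 1/6.

1/6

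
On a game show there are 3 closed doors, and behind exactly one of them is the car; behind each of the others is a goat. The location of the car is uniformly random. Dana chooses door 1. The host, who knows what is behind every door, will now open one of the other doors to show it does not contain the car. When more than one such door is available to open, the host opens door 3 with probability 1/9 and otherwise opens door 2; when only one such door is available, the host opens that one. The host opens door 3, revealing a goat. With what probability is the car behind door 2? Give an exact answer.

Consider each possible location of the car in turn.
If it is behind door 1 (prior 1/3): door 3 is available, opened with probability 1/9; weight (1/3)·(1/9) = 1/27.
If it is behind door 2 (prior 1/3): only door 3 is available, probability 1; weight (1/3)·1 = 1/3.
If it is behind door 3 (prior 1/3): the host opened door 3, so this case is ruled out; weight (1/3)·0 = 0.
The weights sum to 10/27.
So P(the car behind door 2 | the host opened door 3) = (1/3) / (10/27) = 9/10.

9/10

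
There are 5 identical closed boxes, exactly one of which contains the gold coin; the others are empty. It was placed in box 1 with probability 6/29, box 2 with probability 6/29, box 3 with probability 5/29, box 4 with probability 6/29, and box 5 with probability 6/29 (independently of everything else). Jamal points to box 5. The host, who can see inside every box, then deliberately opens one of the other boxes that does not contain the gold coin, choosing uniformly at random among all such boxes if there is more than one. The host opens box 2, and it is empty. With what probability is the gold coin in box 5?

9/43

Consider each possible location of the gold coin in turn.
If it is in either of boxes 1 and 4 (prior 6/29 each): the host has 3 equally likely choices, so probability 1/3; weight (6/29)·(1/3) = 2/29 each.
If it is in box 2 (prior 6/29): the host opened box 2, so this case is ruled out; weight (6/29)·0 = 0.
If it is in box 3 (prior 5/29): the host has 3 equally likely choices, so probability 1/3; weight (5/29)·(1/3) = 5/87.
If it is in box 5 (prior 6/29): the host has 4 equally likely choices, so probability 1/4; weight (6/29)·(1/4) = 3/58.
The weights sum to 43/174.
So P(the gold coin in box 5 | the host opened box 2) = (3/58) / (43/174) = 9/43.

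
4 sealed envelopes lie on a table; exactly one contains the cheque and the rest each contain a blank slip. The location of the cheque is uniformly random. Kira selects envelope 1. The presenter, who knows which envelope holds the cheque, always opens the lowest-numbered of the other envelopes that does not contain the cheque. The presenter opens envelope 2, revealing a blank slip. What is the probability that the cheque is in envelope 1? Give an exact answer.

Apply Bayes' rule, conditioning on where the cheque actually is.
If it is in any of envelopes 1, 3, and 4 (prior 1/4 each): envelope 2 is the lowest-numbered option available, probability 1; weight (1/4)·1 = 1/4 each.
If it is in envelope 2 (prior 1/4): the presenter opened envelope 2, so this case is ruled out; weight (1/4)·0 = 0.
The weights sum to 3/4.
So P(the cheque in envelope 1 | the presenter opened envelope 2) = (1/4) / (3/4) = 1/3.

1/3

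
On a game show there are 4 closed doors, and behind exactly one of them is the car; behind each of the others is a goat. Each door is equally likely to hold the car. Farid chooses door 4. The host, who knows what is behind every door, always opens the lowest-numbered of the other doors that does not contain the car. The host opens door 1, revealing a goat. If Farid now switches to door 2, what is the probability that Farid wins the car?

Condition on the true location of the car.
If it is behind door 1 (prior 1/4): the host opened door 1, so this case is ruled out; weight (1/4)·0 = 0.
If it is behind any of doors 2, 3, and 4 (prior 1/4 each): door 1 is the lowest-numbered option available, probability 1; weight (1/4)·1 = 1/4 each.
The weights sum to 3/4.
So P(the car behind door 2 | the host opened door 1) = (1/4) / (3/4) = 1/3.

1/3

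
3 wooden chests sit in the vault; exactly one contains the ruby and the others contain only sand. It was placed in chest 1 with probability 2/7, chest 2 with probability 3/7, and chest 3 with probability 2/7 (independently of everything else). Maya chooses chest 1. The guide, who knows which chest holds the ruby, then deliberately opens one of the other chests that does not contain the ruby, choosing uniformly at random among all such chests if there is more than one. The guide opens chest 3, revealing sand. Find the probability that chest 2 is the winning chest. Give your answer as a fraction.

Apply Bayes' rule, conditioning on where the ruby actually is.
If it is in chest 1 (prior 2/7): the guide has 2 equally likely choices, so probability 1/2; weight (2/7)·(1/2) = 1/7.
If it is in chest 2 (prior 3/7): the guide has no choice, probability 1; weight (3/7)·1 = 3/7.
If it is in chest 3 (prior 2/7): the guide opened chest 3, so this case is ruled out; weight (2/7)·0 = 0.
The weights sum to 4/7.
So P(the ruby in chest 2 | the guide opened chest 3) = (3/7) / (4/7) = 3/4.

3/4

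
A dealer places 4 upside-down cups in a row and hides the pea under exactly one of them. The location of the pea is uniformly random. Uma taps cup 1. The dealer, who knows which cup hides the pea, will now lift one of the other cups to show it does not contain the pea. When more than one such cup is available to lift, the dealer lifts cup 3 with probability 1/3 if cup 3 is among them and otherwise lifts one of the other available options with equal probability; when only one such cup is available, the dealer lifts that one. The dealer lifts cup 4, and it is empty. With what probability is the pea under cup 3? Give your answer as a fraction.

Consider each possible location of the pea in turn.
If it is under cup 1 (prior 1/4): cup 3 is available but not opened; cup 4 gets probability (1 − 1/3)/2 = 1/3; weight (1/4)·(1/3) = 1/12.
If it is under cup 2 (prior 1/4): cup 3 is available but not opened, probability 2/3; weight (1/4)·(2/3) = 1/6.
If it is under cup 3 (prior 1/4): cup 3 holds the prize so is unavailable; the dealer chooses uniformly among the 2 others, probability 1/2; weight (1/4)·(1/2) = 1/8.
If it is under cup 4 (prior 1/4): the dealer opened cup 4, so this case is ruled out; weight (1/4)·0 = 0.
The weights sum to 3/8.
So P(the pea under cup 3 | the dealer opened cup 4) = (1/8) / (3/8) = 1/3.

1/3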